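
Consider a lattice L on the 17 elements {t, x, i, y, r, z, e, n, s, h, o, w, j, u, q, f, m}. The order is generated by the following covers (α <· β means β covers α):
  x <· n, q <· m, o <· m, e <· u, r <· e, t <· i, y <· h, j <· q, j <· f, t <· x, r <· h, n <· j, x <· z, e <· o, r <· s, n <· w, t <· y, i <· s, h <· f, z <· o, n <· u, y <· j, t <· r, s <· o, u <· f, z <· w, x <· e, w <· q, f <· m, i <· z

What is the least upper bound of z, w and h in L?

Common upper bounds of {z, w, h}: m.
The least among these is m.

m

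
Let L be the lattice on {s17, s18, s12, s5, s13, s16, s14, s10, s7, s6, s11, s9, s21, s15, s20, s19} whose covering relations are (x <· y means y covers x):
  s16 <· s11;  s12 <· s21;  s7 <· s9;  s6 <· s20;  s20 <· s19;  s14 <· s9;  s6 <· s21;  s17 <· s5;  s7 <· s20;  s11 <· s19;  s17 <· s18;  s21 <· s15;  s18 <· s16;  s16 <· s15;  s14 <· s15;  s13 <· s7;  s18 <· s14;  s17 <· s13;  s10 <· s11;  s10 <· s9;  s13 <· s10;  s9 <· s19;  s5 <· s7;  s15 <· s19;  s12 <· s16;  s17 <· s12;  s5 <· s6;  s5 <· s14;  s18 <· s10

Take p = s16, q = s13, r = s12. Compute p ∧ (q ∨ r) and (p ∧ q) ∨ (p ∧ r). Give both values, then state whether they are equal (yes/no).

s16; s12; no

q ∨ r = s11, so p ∧ (q ∨ r) = s16 ∧ s11 = s16.
p ∧ q = s17 and p ∧ r = s12, so (p ∧ q) ∨ (p ∧ r) = s17 ∨ s12 = s12.
Equal: no.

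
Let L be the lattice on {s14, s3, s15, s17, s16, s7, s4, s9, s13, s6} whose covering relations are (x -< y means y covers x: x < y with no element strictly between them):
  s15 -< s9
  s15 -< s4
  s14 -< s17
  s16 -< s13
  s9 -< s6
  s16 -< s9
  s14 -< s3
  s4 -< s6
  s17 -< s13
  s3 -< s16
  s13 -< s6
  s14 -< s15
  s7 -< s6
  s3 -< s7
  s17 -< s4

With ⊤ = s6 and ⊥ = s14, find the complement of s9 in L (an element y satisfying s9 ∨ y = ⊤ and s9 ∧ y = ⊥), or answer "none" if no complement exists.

s17

Need y with s9 ∨ y = s6 and s9 ∧ y = s14.
Checking each element gives: s17.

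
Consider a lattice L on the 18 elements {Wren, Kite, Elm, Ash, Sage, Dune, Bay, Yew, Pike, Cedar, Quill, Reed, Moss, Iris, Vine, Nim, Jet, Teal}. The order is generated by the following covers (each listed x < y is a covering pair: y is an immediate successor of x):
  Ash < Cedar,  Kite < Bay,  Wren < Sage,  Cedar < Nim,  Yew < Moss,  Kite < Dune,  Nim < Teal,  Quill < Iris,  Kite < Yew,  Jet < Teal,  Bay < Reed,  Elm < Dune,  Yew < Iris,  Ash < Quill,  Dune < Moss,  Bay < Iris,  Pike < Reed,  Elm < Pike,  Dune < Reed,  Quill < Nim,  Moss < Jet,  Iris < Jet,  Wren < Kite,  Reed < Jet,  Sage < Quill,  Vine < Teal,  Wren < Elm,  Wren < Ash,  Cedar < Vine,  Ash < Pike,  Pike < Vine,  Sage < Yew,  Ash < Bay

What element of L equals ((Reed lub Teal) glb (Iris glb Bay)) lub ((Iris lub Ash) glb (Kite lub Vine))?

Iris

Reed ∨ Teal = Teal
Iris ∧ Bay = Bay
Teal ∧ Bay = Bay
Iris ∨ Ash = Iris
Kite ∨ Vine = Teal
Iris ∧ Teal = Iris
Bay ∨ Iris = Iris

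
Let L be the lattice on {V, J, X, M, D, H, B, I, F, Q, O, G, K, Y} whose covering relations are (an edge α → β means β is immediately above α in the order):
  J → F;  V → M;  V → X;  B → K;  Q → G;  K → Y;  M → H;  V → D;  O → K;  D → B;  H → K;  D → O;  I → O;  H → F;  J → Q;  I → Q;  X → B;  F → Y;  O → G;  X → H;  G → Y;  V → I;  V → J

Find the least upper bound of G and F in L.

Common upper bounds of {G, F}: Y.
The least among these is Y.

Y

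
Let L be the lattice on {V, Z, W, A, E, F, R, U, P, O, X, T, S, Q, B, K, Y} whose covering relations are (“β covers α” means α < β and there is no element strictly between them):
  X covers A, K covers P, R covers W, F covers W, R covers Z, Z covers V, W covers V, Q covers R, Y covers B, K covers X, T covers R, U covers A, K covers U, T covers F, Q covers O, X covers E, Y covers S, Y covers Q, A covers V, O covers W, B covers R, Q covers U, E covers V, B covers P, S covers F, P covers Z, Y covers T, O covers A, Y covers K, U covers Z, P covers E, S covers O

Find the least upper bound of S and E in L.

Common upper bounds of {S, E}: Y.
The least among these is Y.

Y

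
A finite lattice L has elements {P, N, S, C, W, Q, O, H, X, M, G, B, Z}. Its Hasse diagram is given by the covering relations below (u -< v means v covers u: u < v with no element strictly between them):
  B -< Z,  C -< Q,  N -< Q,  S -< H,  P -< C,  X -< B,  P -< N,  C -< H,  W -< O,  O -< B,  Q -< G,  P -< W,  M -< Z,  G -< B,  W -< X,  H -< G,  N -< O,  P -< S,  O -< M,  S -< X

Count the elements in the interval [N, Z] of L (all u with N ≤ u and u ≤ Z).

7

The interval [N, Z] = {B, G, M, N, O, Q, Z}, which has 7 elements.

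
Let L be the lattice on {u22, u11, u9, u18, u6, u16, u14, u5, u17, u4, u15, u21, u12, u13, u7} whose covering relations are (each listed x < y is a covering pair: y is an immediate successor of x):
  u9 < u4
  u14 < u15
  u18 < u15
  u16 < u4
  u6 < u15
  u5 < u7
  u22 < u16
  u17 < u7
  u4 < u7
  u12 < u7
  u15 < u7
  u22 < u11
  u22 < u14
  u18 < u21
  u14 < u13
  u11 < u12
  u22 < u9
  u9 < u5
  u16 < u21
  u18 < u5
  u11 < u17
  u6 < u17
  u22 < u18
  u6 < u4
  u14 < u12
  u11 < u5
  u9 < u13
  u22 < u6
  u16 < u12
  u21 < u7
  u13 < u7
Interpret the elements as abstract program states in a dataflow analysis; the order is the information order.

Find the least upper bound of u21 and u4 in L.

Common upper bounds of {u21, u4}: u7.
The least among these is u7.

u7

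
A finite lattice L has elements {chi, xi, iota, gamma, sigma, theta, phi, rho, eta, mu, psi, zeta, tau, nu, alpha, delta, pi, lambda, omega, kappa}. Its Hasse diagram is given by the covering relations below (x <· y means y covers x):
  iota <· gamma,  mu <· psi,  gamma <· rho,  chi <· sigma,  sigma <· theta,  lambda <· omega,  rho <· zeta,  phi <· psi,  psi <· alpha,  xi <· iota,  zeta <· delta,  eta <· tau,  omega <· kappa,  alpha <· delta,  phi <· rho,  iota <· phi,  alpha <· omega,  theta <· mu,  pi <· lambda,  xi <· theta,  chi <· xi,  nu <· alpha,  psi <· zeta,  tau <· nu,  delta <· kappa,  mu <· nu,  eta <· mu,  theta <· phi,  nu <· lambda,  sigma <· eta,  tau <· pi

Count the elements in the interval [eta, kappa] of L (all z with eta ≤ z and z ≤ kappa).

The interval [eta, kappa] = {alpha, delta, eta, kappa, lambda, mu, nu, omega, pi, psi, tau, zeta}, which has 12 elements.

12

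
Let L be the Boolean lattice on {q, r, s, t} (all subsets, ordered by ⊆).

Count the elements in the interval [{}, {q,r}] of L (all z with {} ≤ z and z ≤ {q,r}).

The interval [{}, {q,r}] = {{q,r}, {q}, {r}, {}}, which has 4 elements.

4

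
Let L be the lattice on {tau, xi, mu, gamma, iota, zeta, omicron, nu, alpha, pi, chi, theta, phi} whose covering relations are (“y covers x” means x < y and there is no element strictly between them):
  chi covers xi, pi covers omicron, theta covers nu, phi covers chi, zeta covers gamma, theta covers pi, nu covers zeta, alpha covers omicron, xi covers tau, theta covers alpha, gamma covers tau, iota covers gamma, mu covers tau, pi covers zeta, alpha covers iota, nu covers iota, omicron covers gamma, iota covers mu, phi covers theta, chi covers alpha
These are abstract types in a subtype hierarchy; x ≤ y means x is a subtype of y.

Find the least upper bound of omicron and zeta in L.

pi

Common upper bounds of {omicron, zeta}: phi, pi, theta.
The least among these is pi.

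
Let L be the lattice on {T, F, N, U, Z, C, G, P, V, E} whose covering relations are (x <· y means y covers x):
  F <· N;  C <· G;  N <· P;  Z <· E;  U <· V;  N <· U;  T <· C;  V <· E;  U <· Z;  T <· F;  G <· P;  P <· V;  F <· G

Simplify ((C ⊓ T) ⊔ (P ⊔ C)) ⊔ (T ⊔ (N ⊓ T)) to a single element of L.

P

C ∧ T = T
P ∨ C = P
T ∨ P = P
N ∧ T = T
T ∨ T = T
P ∨ T = P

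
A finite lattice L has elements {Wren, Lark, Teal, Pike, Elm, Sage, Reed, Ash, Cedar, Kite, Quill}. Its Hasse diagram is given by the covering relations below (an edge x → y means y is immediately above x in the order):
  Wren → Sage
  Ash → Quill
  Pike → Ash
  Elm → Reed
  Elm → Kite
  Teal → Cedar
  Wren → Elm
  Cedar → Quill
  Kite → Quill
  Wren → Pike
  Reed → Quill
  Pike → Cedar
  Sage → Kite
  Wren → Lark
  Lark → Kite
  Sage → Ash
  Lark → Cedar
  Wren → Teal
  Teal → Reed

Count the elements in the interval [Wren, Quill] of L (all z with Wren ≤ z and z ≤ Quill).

11

The interval [Wren, Quill] = {Ash, Cedar, Elm, Kite, Lark, Pike, Quill, Reed, Sage, Teal, Wren}, which has 11 elements.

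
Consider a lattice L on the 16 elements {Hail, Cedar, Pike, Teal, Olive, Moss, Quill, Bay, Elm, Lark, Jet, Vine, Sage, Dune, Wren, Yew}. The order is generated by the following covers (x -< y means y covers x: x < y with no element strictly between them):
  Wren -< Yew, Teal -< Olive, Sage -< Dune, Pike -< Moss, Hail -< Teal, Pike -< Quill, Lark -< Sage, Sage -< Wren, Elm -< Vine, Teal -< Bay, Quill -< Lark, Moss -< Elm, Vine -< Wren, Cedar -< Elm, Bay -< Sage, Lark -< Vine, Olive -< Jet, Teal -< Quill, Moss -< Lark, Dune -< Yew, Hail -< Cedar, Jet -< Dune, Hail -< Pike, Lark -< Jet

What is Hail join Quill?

Common upper bounds of {Hail, Quill}: Dune, Jet, Lark, Quill, Sage, Vine, Wren, Yew.
The least among these is Quill.

Quill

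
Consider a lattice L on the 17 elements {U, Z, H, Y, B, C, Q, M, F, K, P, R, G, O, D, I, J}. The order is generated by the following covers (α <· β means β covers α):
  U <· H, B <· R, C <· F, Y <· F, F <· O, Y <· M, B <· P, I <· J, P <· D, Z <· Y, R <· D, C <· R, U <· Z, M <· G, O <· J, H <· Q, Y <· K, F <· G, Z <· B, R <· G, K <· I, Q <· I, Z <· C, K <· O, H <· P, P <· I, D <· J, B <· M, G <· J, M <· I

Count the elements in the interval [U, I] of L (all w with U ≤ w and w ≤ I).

The interval [U, I] = {B, H, I, K, M, P, Q, U, Y, Z}, which has 10 elements.

10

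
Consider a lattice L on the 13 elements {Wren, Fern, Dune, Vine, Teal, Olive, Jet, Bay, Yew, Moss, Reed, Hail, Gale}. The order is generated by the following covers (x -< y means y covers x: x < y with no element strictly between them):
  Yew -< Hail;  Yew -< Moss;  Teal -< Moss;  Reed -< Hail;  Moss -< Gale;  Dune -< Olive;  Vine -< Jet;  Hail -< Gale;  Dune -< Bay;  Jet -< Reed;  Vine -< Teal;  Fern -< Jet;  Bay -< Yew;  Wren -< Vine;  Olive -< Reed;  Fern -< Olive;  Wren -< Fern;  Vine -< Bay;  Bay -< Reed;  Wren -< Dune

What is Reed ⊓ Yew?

Common lower bounds of {Reed, Yew}: Bay, Dune, Vine, Wren.
The greatest among these is Bay.

Bay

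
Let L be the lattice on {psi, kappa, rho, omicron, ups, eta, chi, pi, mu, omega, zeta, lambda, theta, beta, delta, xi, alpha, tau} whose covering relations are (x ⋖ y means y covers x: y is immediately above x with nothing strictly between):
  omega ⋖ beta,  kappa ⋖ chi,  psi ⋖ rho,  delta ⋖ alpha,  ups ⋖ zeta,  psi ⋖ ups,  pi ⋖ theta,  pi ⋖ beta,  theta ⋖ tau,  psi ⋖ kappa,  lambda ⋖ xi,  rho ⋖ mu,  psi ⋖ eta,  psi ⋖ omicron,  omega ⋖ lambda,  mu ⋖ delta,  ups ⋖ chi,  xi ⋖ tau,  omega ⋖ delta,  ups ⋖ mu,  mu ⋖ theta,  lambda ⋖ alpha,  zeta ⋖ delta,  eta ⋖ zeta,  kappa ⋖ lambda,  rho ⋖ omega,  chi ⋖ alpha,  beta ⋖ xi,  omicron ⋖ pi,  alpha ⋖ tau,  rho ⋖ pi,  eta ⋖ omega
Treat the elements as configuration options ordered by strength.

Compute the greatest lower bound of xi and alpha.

Common lower bounds of {xi, alpha}: eta, kappa, lambda, omega, psi, rho.
The greatest among these is lambda.

lambda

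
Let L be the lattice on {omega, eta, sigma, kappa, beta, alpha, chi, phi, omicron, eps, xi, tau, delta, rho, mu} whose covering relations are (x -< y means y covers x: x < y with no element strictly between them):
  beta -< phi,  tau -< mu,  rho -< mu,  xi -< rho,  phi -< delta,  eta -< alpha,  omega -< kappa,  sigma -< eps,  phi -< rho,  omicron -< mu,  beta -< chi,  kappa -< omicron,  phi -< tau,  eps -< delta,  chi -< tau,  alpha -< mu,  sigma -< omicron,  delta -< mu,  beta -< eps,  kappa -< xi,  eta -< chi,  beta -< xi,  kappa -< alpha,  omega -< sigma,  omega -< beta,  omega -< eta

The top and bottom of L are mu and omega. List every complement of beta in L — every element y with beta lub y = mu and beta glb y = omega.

alpha, omicron

Need y with beta ∨ y = mu and beta ∧ y = omega.
Checking each element gives: alpha, omicron.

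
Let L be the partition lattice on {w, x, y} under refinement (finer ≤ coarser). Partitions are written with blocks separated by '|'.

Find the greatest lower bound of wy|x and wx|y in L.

w|x|y

Common lower bounds of {wy|x, wx|y}: w|x|y.
The greatest among these is w|x|y.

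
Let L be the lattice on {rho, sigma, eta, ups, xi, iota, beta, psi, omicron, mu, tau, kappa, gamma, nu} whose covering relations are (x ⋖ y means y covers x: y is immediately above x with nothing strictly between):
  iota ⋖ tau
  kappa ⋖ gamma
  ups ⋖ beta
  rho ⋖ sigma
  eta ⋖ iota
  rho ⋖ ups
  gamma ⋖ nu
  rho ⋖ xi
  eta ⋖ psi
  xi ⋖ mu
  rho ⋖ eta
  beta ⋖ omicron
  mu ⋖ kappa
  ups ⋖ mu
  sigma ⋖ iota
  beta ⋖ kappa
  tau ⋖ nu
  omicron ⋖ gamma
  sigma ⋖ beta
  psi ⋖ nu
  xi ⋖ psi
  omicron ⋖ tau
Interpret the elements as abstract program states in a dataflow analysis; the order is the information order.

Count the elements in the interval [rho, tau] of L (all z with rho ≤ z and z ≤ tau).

8

The interval [rho, tau] = {beta, eta, iota, omicron, rho, sigma, tau, ups}, which has 8 elements.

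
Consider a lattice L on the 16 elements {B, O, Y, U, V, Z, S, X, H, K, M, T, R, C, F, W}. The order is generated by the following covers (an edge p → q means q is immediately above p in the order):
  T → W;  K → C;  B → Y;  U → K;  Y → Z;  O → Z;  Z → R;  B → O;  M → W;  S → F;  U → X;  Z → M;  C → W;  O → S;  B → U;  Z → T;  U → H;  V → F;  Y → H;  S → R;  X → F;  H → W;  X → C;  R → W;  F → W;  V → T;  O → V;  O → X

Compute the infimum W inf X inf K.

U

Common lower bounds of {W, X, K}: B, U.
The greatest among these is U.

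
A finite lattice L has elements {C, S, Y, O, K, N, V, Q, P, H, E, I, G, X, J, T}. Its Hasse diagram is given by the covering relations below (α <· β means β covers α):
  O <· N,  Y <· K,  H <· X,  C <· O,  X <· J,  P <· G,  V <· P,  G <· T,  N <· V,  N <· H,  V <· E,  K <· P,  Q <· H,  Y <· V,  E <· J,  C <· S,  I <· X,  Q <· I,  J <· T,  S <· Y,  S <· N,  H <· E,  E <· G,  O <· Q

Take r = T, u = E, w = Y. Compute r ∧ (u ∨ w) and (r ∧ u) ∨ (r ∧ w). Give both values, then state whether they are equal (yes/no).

u ∨ w = E, so r ∧ (u ∨ w) = T ∧ E = E.
r ∧ u = E and r ∧ w = Y, so (r ∧ u) ∨ (r ∧ w) = E ∨ Y = E.
Equal: yes.

E; E; yes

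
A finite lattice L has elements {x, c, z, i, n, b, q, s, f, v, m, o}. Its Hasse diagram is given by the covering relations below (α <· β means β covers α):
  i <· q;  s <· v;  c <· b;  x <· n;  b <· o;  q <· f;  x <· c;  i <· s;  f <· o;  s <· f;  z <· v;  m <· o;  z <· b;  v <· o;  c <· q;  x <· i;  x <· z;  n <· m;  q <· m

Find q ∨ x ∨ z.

Common upper bounds of {q, x, z}: o.
The least among these is o.

o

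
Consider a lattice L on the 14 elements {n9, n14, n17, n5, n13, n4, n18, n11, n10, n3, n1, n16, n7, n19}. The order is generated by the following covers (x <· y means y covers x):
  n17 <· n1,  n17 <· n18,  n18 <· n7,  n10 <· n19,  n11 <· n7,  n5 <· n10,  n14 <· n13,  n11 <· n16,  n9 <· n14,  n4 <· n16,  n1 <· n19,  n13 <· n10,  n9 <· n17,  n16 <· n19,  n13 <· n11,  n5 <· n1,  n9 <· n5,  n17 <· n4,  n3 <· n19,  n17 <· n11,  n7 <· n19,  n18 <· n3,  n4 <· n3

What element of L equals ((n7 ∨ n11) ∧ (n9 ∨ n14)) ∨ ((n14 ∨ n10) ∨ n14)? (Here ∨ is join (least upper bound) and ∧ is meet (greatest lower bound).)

n7 ∨ n11 = n7
n9 ∨ n14 = n14
n7 ∧ n14 = n14
n14 ∨ n10 = n10
n10 ∨ n14 = n10
n14 ∨ n10 = n10

n10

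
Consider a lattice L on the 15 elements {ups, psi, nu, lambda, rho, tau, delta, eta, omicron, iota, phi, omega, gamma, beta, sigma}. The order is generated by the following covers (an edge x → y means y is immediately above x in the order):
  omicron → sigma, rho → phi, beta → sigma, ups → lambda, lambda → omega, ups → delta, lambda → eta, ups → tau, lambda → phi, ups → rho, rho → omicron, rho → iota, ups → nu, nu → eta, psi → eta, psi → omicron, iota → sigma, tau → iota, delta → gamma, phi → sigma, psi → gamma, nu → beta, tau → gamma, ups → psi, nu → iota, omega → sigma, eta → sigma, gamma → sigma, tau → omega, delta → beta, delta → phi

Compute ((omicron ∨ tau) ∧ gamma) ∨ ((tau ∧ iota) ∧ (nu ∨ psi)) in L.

omicron ∨ tau = sigma
sigma ∧ gamma = gamma
tau ∧ iota = tau
nu ∨ psi = eta
tau ∧ eta = ups
gamma ∨ ups = gamma

gamma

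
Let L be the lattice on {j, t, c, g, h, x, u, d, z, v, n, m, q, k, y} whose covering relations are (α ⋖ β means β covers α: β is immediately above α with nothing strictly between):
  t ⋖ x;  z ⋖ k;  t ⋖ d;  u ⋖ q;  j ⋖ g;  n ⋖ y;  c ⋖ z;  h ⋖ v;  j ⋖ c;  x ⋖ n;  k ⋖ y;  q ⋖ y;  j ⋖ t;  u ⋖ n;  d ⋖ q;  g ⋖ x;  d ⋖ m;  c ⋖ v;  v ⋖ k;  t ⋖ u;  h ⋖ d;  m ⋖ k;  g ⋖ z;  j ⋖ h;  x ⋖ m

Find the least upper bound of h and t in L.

Common upper bounds of {h, t}: d, k, m, q, y.
The least among these is d.

d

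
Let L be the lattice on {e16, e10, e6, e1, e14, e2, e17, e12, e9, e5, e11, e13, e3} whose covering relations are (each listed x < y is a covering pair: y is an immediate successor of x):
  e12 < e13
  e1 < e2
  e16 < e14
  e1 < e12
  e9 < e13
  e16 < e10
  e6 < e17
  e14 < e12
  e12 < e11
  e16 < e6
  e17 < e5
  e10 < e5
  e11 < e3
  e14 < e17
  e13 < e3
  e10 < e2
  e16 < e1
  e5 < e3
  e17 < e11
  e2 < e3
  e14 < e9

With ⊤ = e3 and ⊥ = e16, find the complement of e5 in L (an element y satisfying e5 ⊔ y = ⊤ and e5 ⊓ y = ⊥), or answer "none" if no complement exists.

Need y with e5 ∨ y = e3 and e5 ∧ y = e16.
Checking each element gives: e1.

e1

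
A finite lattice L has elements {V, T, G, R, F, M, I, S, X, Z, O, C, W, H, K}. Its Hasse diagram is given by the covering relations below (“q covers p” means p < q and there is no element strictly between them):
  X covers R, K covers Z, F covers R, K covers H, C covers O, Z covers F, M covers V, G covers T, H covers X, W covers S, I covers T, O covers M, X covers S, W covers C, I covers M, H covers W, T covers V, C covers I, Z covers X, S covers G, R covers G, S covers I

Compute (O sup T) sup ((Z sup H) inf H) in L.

O ∨ T = C
Z ∨ H = K
K ∧ H = H
C ∨ H = H

H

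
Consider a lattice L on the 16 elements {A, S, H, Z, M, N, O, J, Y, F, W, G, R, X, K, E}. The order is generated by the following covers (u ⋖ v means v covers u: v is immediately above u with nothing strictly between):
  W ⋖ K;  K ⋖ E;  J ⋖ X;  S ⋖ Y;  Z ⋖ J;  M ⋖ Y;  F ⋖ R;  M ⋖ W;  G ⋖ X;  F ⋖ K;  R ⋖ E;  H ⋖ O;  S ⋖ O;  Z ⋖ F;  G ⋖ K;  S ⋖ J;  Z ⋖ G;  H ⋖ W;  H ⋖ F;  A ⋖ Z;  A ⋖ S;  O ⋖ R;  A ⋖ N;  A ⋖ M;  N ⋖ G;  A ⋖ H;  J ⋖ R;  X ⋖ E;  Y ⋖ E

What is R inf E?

Common lower bounds of {R, E}: A, F, H, J, O, R, S, Z.
The greatest among these is R.

R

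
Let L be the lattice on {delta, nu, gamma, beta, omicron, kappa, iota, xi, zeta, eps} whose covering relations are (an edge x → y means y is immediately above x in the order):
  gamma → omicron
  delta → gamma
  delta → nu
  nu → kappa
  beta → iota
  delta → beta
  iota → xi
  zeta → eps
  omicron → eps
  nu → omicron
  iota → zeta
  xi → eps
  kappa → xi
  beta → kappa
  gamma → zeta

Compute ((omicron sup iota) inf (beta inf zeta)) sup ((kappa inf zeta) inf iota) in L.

beta

omicron ∨ iota = eps
beta ∧ zeta = beta
eps ∧ beta = beta
kappa ∧ zeta = beta
beta ∧ iota = beta
beta ∨ beta = beta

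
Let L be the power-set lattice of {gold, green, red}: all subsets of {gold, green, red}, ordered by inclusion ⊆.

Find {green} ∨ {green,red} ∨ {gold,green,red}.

{gold,green,red}

Under ⊆, join is union: {green} ∪ {green,red} ∪ {gold,green,red} = {gold,green,red}.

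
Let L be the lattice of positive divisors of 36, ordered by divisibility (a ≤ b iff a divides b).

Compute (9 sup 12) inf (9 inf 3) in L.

9 ∨ 12 = 36
9 ∧ 3 = 3
36 ∧ 3 = 3

3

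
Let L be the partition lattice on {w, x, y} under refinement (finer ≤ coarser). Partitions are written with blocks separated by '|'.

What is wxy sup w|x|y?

wxy

The join of wxy and w|x|y merges any blocks that overlap across the partitions, giving wxy.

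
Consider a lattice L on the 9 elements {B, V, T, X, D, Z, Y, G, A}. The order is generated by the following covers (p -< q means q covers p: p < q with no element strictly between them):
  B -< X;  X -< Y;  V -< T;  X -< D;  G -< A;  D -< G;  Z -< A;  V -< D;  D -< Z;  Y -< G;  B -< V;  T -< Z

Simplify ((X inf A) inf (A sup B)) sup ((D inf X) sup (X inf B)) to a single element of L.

X

X ∧ A = X
A ∨ B = A
X ∧ A = X
D ∧ X = X
X ∧ B = B
X ∨ B = X
X ∨ X = X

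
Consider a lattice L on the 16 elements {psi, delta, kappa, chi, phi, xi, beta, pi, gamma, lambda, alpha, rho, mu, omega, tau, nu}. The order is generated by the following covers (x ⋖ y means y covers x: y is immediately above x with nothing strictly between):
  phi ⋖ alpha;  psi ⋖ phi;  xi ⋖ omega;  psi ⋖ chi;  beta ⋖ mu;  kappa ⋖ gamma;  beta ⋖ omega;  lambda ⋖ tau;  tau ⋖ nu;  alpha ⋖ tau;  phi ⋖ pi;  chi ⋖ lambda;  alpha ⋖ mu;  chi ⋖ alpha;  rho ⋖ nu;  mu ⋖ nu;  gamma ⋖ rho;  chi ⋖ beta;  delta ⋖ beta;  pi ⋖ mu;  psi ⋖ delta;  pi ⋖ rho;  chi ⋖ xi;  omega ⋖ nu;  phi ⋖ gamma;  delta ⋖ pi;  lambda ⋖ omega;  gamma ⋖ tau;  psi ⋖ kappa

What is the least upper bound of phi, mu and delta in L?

mu

Common upper bounds of {phi, mu, delta}: mu, nu.
The least among these is mu.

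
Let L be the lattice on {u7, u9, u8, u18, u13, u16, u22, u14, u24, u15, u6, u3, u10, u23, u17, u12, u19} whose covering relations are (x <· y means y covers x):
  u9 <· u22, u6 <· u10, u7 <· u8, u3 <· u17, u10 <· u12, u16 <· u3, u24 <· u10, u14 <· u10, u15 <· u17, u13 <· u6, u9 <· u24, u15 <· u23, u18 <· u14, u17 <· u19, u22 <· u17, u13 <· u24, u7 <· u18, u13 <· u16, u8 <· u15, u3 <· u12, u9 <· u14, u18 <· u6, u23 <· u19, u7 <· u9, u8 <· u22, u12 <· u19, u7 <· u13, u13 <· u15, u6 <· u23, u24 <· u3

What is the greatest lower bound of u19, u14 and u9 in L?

Common lower bounds of {u19, u14, u9}: u7, u9.
The greatest among these is u9.

u9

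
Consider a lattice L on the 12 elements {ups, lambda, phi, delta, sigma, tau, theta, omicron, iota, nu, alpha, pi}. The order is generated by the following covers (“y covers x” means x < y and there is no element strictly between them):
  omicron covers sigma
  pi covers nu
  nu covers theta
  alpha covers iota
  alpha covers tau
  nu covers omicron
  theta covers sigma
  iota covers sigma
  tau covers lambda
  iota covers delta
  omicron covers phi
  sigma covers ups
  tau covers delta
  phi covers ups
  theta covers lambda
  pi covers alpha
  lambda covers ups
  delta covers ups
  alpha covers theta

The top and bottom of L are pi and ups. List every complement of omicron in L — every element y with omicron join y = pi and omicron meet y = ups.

delta, tau

Need y with omicron ∨ y = pi and omicron ∧ y = ups.
Checking each element gives: delta, tau.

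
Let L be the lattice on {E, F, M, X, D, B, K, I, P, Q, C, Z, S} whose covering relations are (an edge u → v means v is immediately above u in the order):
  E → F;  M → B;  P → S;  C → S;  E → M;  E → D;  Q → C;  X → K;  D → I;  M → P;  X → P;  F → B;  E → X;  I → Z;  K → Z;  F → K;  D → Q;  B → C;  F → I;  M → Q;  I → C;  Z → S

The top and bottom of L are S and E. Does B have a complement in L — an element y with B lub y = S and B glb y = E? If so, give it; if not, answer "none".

Need y with B ∨ y = S and B ∧ y = E.
Checking each element gives: X.

X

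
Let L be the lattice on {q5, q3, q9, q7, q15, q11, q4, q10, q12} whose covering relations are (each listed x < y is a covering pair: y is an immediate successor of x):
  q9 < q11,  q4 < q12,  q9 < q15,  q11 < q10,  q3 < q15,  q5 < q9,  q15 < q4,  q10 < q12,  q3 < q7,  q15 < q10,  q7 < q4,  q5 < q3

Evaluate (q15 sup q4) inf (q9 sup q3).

q15

q15 ∨ q4 = q4
q9 ∨ q3 = q15
q4 ∧ q15 = q15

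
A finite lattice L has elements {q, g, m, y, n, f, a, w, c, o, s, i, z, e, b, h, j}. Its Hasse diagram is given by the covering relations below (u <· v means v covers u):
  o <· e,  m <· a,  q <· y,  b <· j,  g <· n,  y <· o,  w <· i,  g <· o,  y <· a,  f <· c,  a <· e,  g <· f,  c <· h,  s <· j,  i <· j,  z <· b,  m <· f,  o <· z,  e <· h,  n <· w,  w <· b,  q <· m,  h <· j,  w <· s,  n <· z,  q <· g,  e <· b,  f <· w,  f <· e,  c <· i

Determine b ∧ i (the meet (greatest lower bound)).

Common lower bounds of {b, i}: f, g, m, n, q, w.
The greatest among these is w.

w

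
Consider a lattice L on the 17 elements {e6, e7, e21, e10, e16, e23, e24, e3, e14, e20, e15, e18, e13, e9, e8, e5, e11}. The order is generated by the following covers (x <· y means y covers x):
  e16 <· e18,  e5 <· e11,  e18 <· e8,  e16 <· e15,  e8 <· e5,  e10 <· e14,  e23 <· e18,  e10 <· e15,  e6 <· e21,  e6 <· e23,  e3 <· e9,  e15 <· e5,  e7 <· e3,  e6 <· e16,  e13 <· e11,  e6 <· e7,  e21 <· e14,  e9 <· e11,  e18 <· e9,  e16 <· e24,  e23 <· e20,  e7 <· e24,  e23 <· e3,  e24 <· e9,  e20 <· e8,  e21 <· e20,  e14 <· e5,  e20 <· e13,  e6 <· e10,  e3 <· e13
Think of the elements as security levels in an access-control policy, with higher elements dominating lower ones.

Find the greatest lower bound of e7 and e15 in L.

e6

Common lower bounds of {e7, e15}: e6.
The greatest among these is e6.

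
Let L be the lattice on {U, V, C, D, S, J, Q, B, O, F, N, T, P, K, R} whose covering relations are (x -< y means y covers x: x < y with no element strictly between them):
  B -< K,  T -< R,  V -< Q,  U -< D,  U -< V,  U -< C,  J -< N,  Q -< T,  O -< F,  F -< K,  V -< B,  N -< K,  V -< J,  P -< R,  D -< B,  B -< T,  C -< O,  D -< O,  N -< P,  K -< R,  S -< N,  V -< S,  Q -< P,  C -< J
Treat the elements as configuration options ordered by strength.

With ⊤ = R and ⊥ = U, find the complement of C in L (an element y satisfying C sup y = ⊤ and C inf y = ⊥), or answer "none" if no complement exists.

Need y with C ∨ y = R and C ∧ y = U.
Checking each element gives: T.

T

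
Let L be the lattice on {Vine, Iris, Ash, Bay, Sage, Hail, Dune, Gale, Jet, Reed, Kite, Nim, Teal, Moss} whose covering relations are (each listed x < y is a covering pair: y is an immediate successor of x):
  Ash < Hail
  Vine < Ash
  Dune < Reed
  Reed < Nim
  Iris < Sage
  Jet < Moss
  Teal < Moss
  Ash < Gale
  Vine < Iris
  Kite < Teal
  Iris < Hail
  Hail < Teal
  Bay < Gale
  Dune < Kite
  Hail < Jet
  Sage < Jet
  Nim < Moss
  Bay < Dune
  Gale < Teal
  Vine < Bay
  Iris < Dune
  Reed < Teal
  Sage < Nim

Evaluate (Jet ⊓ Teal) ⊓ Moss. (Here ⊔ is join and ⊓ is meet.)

Hail

Jet ∧ Teal = Hail
Hail ∧ Moss = Hail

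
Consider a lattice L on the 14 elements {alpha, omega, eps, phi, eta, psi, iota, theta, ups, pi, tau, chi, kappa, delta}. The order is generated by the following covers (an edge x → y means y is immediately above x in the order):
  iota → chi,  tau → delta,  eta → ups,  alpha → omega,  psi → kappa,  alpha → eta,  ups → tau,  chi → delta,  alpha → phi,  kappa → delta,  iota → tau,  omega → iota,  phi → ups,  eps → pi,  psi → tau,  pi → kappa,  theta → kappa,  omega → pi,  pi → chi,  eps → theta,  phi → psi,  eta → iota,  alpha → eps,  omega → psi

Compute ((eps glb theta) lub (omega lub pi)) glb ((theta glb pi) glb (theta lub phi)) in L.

eps

eps ∧ theta = eps
omega ∨ pi = pi
eps ∨ pi = pi
theta ∧ pi = eps
theta ∨ phi = kappa
eps ∧ kappa = eps
pi ∧ eps = eps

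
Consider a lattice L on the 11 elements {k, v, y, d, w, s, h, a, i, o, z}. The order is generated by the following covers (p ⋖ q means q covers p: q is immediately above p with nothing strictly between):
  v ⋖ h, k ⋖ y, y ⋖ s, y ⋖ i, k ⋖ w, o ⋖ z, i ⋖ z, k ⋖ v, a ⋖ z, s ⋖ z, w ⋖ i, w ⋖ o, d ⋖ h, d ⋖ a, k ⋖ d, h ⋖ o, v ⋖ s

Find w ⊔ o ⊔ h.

Common upper bounds of {w, o, h}: o, z.
The least among these is o.

o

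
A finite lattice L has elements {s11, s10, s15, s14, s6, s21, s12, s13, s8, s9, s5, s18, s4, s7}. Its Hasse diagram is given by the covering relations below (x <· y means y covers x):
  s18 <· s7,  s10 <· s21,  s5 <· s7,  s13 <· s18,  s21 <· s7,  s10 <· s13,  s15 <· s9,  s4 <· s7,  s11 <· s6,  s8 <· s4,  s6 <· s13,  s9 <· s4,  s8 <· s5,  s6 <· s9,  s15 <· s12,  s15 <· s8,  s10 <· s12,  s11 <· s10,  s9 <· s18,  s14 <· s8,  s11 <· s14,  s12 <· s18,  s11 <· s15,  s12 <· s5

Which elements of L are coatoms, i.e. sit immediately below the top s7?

s18, s21, s4, s5

The coatoms are exactly the elements covered by s7: s18, s21, s4, s5.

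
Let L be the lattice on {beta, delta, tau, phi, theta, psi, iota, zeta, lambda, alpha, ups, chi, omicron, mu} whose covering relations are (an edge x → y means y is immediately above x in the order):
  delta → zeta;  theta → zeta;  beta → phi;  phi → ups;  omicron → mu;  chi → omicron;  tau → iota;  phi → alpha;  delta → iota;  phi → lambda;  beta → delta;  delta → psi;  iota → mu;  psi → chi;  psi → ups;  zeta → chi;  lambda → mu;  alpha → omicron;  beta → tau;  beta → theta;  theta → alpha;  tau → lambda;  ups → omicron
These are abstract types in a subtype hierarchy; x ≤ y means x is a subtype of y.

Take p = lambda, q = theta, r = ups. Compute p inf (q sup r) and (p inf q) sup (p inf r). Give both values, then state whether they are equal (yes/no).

phi; phi; yes

q sup r = omicron, so p inf (q sup r) = lambda inf omicron = phi.
p inf q = beta and p inf r = phi, so (p inf q) sup (p inf r) = beta sup phi = phi.
Equal: yes.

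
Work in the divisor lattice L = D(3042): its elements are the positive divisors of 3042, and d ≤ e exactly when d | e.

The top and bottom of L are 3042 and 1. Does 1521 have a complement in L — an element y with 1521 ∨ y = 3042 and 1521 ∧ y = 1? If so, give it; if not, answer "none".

Need y with 1521 ∨ y = 3042 and 1521 ∧ y = 1.
Checking each element gives: 2.

2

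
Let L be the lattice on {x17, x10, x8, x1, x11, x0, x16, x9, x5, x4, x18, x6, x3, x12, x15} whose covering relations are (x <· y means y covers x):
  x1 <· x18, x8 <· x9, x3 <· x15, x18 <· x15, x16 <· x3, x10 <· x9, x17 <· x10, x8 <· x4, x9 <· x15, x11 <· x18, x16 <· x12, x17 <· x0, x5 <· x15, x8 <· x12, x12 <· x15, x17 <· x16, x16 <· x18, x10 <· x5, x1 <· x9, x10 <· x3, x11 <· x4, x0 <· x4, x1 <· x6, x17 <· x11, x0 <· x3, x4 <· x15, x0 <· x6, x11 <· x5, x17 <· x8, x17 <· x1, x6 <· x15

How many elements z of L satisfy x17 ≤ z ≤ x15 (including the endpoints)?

15

The interval [x17, x15] = {x0, x1, x10, x11, x12, x15, x16, x17, x18, x3, x4, x5, x6, x8, x9}, which has 15 elements.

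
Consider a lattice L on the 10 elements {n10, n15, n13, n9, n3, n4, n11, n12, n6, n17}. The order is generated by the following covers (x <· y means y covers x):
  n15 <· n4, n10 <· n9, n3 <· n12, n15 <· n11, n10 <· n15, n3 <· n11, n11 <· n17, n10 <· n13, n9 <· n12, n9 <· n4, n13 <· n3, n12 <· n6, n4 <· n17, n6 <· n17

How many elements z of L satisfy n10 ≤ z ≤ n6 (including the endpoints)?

The interval [n10, n6] = {n10, n12, n13, n3, n6, n9}, which has 6 elements.

6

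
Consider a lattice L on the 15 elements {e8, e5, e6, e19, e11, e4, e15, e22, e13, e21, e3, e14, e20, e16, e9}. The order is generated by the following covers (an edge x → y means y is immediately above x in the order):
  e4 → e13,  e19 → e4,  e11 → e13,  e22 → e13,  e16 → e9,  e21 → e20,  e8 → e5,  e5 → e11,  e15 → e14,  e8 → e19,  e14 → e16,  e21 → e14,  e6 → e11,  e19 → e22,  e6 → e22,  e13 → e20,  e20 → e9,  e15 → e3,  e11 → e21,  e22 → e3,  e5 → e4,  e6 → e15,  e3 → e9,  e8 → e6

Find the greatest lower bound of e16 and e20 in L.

Common lower bounds of {e16, e20}: e11, e21, e5, e6, e8.
The greatest among these is e21.

e21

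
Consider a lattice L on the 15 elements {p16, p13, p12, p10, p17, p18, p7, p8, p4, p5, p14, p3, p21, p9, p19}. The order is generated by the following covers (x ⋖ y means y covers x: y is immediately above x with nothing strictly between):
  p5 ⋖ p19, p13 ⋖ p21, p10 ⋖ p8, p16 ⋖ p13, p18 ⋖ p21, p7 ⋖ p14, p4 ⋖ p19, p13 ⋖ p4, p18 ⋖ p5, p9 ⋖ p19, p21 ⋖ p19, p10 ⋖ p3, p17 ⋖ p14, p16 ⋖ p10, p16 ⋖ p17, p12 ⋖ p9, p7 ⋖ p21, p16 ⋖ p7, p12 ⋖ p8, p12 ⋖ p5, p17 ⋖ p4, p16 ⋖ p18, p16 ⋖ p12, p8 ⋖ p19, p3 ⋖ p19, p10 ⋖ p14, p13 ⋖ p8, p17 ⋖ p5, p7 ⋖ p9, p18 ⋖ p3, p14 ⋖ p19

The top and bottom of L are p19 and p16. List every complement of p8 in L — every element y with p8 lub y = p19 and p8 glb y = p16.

p17, p18, p7

Need y with p8 ∨ y = p19 and p8 ∧ y = p16.
Checking each element gives: p17, p18, p7.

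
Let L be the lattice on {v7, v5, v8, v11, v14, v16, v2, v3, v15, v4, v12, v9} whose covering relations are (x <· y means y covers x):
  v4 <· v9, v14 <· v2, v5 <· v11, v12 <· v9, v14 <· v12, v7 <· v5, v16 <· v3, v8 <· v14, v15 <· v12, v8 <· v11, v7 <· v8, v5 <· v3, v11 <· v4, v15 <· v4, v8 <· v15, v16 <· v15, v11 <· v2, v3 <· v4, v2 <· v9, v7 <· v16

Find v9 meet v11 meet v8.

v8

Common lower bounds of {v9, v11, v8}: v7, v8.
The greatest among these is v8.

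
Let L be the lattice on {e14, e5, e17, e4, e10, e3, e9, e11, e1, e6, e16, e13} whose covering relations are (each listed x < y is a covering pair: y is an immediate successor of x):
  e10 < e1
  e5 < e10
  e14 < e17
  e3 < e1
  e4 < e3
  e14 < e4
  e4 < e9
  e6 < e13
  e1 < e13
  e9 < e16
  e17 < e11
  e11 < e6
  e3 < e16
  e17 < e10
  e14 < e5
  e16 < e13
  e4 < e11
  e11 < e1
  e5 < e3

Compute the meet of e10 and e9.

e14

Common lower bounds of {e10, e9}: e14.
The greatest among these is e14.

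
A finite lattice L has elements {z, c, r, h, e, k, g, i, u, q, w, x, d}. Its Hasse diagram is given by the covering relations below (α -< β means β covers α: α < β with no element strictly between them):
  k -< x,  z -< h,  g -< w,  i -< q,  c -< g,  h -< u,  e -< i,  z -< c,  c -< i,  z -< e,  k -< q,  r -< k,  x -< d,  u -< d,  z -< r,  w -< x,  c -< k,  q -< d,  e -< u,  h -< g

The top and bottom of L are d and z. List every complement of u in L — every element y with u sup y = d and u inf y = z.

Need y with u ∨ y = d and u ∧ y = z.
Checking each element gives: c, k, r.

c, k, r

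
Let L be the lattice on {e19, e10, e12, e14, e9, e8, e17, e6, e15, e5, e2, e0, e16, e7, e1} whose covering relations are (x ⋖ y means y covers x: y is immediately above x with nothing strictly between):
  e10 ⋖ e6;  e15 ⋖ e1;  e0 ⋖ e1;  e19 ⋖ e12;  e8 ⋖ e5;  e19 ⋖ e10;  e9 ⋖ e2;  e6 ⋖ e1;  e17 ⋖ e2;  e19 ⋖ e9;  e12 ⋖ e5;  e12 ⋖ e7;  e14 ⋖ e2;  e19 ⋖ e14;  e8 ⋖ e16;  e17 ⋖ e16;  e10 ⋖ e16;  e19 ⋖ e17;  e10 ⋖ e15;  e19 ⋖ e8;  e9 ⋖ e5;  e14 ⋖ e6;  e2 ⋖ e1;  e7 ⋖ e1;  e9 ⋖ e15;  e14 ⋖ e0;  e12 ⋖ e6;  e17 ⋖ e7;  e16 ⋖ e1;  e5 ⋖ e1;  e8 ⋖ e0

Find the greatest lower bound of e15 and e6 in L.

e10

Common lower bounds of {e15, e6}: e10, e19.
The greatest among these is e10.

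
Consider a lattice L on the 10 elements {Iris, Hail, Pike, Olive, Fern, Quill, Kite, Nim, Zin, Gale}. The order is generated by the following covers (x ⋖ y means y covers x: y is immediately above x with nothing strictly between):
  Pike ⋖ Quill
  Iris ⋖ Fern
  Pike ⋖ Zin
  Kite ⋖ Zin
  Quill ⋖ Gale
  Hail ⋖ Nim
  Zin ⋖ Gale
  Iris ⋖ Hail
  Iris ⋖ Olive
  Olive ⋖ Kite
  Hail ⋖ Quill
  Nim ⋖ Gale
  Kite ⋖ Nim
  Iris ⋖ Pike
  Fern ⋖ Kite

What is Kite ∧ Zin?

Kite

Common lower bounds of {Kite, Zin}: Fern, Iris, Kite, Olive.
The greatest among these is Kite.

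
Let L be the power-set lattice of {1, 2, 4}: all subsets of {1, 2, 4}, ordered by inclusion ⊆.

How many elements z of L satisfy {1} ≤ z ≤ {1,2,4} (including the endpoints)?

The interval [{1}, {1,2,4}] = {{1,2,4}, {1,2}, {1,4}, {1}}, which has 4 elements.

4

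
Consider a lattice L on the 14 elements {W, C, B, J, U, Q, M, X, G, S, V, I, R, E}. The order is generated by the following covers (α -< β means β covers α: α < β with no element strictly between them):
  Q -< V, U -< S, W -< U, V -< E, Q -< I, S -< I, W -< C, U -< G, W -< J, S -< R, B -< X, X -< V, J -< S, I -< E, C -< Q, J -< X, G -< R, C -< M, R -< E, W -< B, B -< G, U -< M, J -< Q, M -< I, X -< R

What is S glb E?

Common lower bounds of {S, E}: J, S, U, W.
The greatest among these is S.

S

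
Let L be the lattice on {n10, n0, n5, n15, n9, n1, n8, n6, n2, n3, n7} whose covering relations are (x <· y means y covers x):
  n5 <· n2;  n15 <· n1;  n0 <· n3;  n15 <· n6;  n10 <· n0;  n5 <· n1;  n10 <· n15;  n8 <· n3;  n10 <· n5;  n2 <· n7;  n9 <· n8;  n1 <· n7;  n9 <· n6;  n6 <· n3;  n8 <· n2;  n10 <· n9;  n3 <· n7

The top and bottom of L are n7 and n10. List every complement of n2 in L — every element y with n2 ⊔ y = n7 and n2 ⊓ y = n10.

Need y with n2 ∨ y = n7 and n2 ∧ y = n10.
Checking each element gives: n0, n15.

n0, n15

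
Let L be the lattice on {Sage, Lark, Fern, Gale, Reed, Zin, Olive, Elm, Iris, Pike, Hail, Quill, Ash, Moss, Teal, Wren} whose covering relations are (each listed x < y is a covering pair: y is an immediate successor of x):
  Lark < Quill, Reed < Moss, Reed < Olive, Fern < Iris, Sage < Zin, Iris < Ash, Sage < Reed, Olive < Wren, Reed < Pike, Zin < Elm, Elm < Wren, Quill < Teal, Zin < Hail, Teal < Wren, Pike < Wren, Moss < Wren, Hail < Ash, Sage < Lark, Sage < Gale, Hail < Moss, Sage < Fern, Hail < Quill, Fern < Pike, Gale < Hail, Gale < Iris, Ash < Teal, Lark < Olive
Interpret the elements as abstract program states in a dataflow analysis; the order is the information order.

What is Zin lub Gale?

Hail

Common upper bounds of {Zin, Gale}: Ash, Hail, Moss, Quill, Teal, Wren.
The least among these is Hail.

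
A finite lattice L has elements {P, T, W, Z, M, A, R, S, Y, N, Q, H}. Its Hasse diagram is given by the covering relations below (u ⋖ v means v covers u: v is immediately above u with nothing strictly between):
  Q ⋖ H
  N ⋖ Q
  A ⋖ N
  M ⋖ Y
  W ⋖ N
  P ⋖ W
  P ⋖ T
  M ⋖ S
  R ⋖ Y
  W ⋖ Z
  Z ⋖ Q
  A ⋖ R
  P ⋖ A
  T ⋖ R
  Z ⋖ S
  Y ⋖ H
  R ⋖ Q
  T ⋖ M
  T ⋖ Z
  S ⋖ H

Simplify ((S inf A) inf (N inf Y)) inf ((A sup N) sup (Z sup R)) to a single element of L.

S ∧ A = P
N ∧ Y = A
P ∧ A = P
A ∨ N = N
Z ∨ R = Q
N ∨ Q = Q
P ∧ Q = P

P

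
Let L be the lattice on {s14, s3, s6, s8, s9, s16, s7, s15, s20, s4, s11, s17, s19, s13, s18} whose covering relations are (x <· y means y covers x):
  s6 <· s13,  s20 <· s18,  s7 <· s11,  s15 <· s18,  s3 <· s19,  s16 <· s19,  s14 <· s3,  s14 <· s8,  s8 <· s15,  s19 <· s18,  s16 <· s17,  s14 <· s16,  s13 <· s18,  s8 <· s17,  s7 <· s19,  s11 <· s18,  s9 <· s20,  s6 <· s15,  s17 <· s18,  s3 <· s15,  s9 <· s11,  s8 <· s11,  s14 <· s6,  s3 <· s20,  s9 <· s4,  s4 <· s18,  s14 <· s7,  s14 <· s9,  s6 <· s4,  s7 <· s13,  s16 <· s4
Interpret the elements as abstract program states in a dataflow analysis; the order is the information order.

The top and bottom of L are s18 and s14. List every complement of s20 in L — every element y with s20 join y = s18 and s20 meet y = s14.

Need y with s20 ∨ y = s18 and s20 ∧ y = s14.
Checking each element gives: s13, s16, s17, s6, s7, s8.

s13, s16, s17, s6, s7, s8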